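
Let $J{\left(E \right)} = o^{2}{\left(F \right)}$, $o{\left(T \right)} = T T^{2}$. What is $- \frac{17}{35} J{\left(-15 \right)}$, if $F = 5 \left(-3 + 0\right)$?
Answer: $- \frac{38728125}{7} \approx -5.5326 \cdot 10^{6}$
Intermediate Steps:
$F = -15$ ($F = 5 \left(-3\right) = -15$)
$o{\left(T \right)} = T^{3}$
$J{\left(E \right)} = 11390625$ ($J{\left(E \right)} = \left(\left(-15\right)^{3}\right)^{2} = \left(-3375\right)^{2} = 11390625$)
$- \frac{17}{35} J{\left(-15 \right)} = - \frac{17}{35} \cdot 11390625 = \left(-17\right) \frac{1}{35} \cdot 11390625 = \left(- \frac{17}{35}\right) 11390625 = - \frac{38728125}{7}$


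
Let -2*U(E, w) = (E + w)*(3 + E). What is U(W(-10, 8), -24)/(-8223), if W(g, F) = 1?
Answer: -46/8223 ≈ -0.0055941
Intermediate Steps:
U(E, w) = -(3 + E)*(E + w)/2 (U(E, w) = -(E + w)*(3 + E)/2 = -(3 + E)*(E + w)/2)
U(W(-10, 8), -24)/(-8223) = (-3/2*1 - 3/2*(-24) - ½*1² - ½*1*(-24))/(-8223) = (-3/2 + 36 - ½*1 + 12)*(-1/8223) = (-3/2 + 36 - ½ + 12)*(-1/8223) = 46*(-1/8223) = -46/8223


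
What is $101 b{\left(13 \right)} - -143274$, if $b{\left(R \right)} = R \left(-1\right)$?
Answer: $141961$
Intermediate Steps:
$b{\left(R \right)} = - R$
$101 b{\left(13 \right)} - -143274 = 101 \left(\left(-1\right) 13\right) - -143274 = 101 \left(-13\right) + 143274 = -1313 + 143274 = 141961$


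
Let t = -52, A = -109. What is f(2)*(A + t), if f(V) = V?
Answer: -322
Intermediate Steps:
f(2)*(A + t) = 2*(-109 - 52) = 2*(-161) = -322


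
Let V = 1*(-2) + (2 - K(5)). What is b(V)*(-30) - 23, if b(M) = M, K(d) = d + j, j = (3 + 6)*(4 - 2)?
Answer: 667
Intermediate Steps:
j = 18 (j = 9*2 = 18)
K(d) = 18 + d (K(d) = d + 18 = 18 + d)
V = -23 (V = 1*(-2) + (2 - (18 + 5)) = -2 + (2 - 1*23) = -2 + (2 - 23) = -2 - 21 = -23)
b(V)*(-30) - 23 = -23*(-30) - 23 = 690 - 23 = 667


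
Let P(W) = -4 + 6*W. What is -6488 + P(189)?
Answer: -5358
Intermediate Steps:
-6488 + P(189) = -6488 + (-4 + 6*189) = -6488 + (-4 + 1134) = -6488 + 1130 = -5358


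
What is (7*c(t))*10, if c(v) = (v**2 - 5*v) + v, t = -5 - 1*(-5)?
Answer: 0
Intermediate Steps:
t = 0 (t = -5 + 5 = 0)
c(v) = v**2 - 4*v
(7*c(t))*10 = (7*(0*(-4 + 0)))*10 = (7*(0*(-4)))*10 = (7*0)*10 = 0*10 = 0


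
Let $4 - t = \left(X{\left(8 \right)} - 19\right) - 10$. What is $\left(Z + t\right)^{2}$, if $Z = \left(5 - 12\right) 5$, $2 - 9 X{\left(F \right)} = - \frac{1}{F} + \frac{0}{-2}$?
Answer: $\frac{25921}{5184} \approx 5.0002$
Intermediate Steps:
$X{\left(F \right)} = \frac{2}{9} + \frac{1}{9 F}$ ($X{\left(F \right)} = \frac{2}{9} - \frac{- \frac{1}{F} + \frac{0}{-2}}{9} = \frac{2}{9} - \frac{- \frac{1}{F} + 0 \left(- \frac{1}{2}\right)}{9} = \frac{2}{9} - \frac{- \frac{1}{F} + 0}{9} = \frac{2}{9} - \frac{\left(-1\right) \frac{1}{F}}{9} = \frac{2}{9} + \frac{1}{9 F}$)
$t = \frac{2359}{72}$ ($t = 4 - \left(\left(\frac{1 + 2 \cdot 8}{9 \cdot 8} - 19\right) - 10\right) = 4 - \left(\left(\frac{1}{9} \cdot \frac{1}{8} \left(1 + 16\right) - 19\right) - 10\right) = 4 - \left(\left(\frac{1}{9} \cdot \frac{1}{8} \cdot 17 - 19\right) - 10\right) = 4 - \left(\left(\frac{17}{72} - 19\right) - 10\right) = 4 - \left(- \frac{1351}{72} - 10\right) = 4 - - \frac{2071}{72} = 4 + \frac{2071}{72} = \frac{2359}{72} \approx 32.764$)
$Z = -35$ ($Z = \left(-7\right) 5 = -35$)
$\left(Z + t\right)^{2} = \left(-35 + \frac{2359}{72}\right)^{2} = \left(- \frac{161}{72}\right)^{2} = \frac{25921}{5184}$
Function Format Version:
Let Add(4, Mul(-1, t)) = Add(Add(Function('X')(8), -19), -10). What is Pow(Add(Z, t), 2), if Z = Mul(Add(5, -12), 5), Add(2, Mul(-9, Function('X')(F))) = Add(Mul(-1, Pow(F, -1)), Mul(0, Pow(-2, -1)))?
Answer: Rational(25921, 5184) ≈ 5.0002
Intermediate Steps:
Function('X')(F) = Add(Rational(2, 9), Mul(Rational(1, 9), Pow(F, -1))) (Function('X')(F) = Add(Rational(2, 9), Mul(Rational(-1, 9), Add(Mul(-1, Pow(F, -1)), Mul(0, Pow(-2, -1))))) = Add(Rational(2, 9), Mul(Rational(-1, 9), Add(Mul(-1, Pow(F, -1)), Mul(0, Rational(-1, 2))))) = Add(Rational(2, 9), Mul(Rational(-1, 9), Add(Mul(-1, Pow(F, -1)), 0))) = Add(Rational(2, 9), Mul(Rational(-1, 9), Mul(-1, Pow(F, -1)))) = Add(Rational(2, 9), Mul(Rational(1, 9), Pow(F, -1))))
t = Rational(2359, 72) (t = Add(4, Mul(-1, Add(Add(Mul(Rational(1, 9), Pow(8, -1), Add(1, Mul(2, 8))), -19), -10))) = Add(4, Mul(-1, Add(Add(Mul(Rational(1, 9), Rational(1, 8), Add(1, 16)), -19), -10))) = Add(4, Mul(-1, Add(Add(Mul(Rational(1, 9), Rational(1, 8), 17), -19), -10))) = Add(4, Mul(-1, Add(Add(Rational(17, 72), -19), -10))) = Add(4, Mul(-1, Add(Rational(-1351, 72), -10))) = Add(4, Mul(-1, Rational(-2071, 72))) = Add(4, Rational(2071, 72)) = Rational(2359, 72) ≈ 32.764)
Z = -35 (Z = Mul(-7, 5) = -35)
Pow(Add(Z, t), 2) = Pow(Add(-35, Rational(2359, 72)), 2) = Pow(Rational(-161, 72), 2) = Rational(25921, 5184)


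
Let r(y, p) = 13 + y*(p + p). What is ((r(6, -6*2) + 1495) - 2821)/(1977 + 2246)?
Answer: -1457/4223 ≈ -0.34502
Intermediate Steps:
r(y, p) = 13 + 2*p*y (r(y, p) = 13 + y*(2*p) = 13 + 2*p*y)
((r(6, -6*2) + 1495) - 2821)/(1977 + 2246) = (((13 + 2*(-6*2)*6) + 1495) - 2821)/(1977 + 2246) = (((13 + 2*(-12)*6) + 1495) - 2821)/4223 = (((13 - 144) + 1495) - 2821)*(1/4223) = ((-131 + 1495) - 2821)*(1/4223) = (1364 - 2821)*(1/4223) = -1457*1/4223 = -1457/4223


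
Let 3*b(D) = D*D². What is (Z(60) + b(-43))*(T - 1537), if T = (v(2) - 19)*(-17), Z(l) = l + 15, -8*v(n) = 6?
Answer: 190475005/6 ≈ 3.1746e+7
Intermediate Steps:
v(n) = -¾ (v(n) = -⅛*6 = -¾)
Z(l) = 15 + l
b(D) = D³/3 (b(D) = (D*D²)/3 = D³/3)
T = 1343/4 (T = (-¾ - 19)*(-17) = -79/4*(-17) = 1343/4 ≈ 335.75)
(Z(60) + b(-43))*(T - 1537) = ((15 + 60) + (⅓)*(-43)³)*(1343/4 - 1537) = (75 + (⅓)*(-79507))*(-4805/4) = (75 - 79507/3)*(-4805/4) = -79282/3*(-4805/4) = 190475005/6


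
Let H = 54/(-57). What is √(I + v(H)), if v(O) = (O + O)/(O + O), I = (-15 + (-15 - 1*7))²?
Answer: √1370 ≈ 37.013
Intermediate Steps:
I = 1369 (I = (-15 + (-15 - 7))² = (-15 - 22)² = (-37)² = 1369)
H = -18/19 (H = 54*(-1/57) = -18/19 ≈ -0.94737)
v(O) = 1 (v(O) = (2*O)/((2*O)) = (2*O)*(1/(2*O)) = 1)
√(I + v(H)) = √(1369 + 1) = √1370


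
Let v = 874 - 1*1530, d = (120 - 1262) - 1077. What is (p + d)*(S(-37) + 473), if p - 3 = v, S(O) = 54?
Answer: -1513544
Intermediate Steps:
d = -2219 (d = -1142 - 1077 = -2219)
v = -656 (v = 874 - 1530 = -656)
p = -653 (p = 3 - 656 = -653)
(p + d)*(S(-37) + 473) = (-653 - 2219)*(54 + 473) = -2872*527 = -1513544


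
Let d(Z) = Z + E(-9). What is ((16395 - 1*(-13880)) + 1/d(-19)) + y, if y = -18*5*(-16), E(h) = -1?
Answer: 634299/20 ≈ 31715.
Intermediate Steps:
y = 1440 (y = -90*(-16) = 1440)
d(Z) = -1 + Z (d(Z) = Z - 1 = -1 + Z)
((16395 - 1*(-13880)) + 1/d(-19)) + y = ((16395 - 1*(-13880)) + 1/(-1 - 19)) + 1440 = ((16395 + 13880) + 1/(-20)) + 1440 = (30275 - 1/20) + 1440 = 605499/20 + 1440 = 634299/20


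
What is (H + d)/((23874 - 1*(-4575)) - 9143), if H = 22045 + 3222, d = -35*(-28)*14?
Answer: 38987/19306 ≈ 2.0194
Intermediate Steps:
d = 13720 (d = 980*14 = 13720)
H = 25267
(H + d)/((23874 - 1*(-4575)) - 9143) = (25267 + 13720)/((23874 - 1*(-4575)) - 9143) = 38987/((23874 + 4575) - 9143) = 38987/(28449 - 9143) = 38987/19306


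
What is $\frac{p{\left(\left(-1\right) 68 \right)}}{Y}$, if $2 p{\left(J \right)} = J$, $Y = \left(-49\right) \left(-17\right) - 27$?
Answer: $- \frac{17}{403} \approx -0.042184$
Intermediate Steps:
$Y = 806$ ($Y = 833 - 27 = 806$)
$p{\left(J \right)} = \frac{J}{2}$
$\frac{p{\left(\left(-1\right) 68 \right)}}{Y} = \frac{\frac{1}{2} \left(\left(-1\right) 68\right)}{806} = \frac{1}{2} \left(-68\right) \frac{1}{806} = \left(-34\right) \frac{1}{806} = - \frac{17}{403}$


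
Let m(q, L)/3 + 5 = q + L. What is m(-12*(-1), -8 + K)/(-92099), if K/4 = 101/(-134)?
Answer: 807/6170633 ≈ 0.00013078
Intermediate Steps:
K = -202/67 (K = 4*(101/(-134)) = 4*(101*(-1/134)) = 4*(-101/134) = -202/67 ≈ -3.0149)
m(q, L) = -15 + 3*L + 3*q (m(q, L) = -15 + 3*(q + L) = -15 + 3*(L + q) = -15 + (3*L + 3*q) = -15 + 3*L + 3*q)
m(-12*(-1), -8 + K)/(-92099) = (-15 + 3*(-8 - 202/67) + 3*(-12*(-1)))/(-92099) = (-15 + 3*(-738/67) + 3*12)*(-1/92099) = (-15 - 2214/67 + 36)*(-1/92099) = -807/67*(-1/92099) = 807/6170633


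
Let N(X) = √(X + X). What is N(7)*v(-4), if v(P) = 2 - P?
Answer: 6*√14 ≈ 22.450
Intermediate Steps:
N(X) = √2*√X (N(X) = √(2*X) = √2*√X)
N(7)*v(-4) = (√2*√7)*(2 - 1*(-4)) = √14*(2 + 4) = √14*6 = 6*√14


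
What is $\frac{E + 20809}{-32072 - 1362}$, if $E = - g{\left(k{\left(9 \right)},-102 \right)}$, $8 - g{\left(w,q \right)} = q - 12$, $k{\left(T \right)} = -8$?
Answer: $- \frac{20687}{33434} \approx -0.61874$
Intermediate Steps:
$g{\left(w,q \right)} = 20 - q$ ($g{\left(w,q \right)} = 8 - \left(q - 12\right) = 8 - \left(-12 + q\right) = 20 - q$)
$E = -122$ ($E = - (20 - -102) = - (20 + 102) = \left(-1\right) 122 = -122$)
$\frac{E + 20809}{-32072 - 1362} = \frac{-122 + 20809}{-32072 - 1362} = \frac{20687}{-33434} = 20687 \left(- \frac{1}{33434}\right) = - \frac{20687}{33434}$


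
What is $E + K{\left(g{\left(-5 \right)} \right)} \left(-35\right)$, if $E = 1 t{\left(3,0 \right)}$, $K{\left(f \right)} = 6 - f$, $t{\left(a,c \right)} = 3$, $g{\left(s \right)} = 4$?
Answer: $-67$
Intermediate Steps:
$E = 3$ ($E = 1 \cdot 3 = 3$)
$E + K{\left(g{\left(-5 \right)} \right)} \left(-35\right) = 3 + \left(6 - 4\right) \left(-35\right) = 3 + 2 \left(-35\right) = 3 - 70 = -67$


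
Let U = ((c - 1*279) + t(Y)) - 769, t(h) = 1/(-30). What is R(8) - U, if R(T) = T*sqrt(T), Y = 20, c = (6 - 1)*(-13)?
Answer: 33391/30 + 16*sqrt(2) ≈ 1135.7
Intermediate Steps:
c = -65 (c = 5*(-13) = -65)
t(h) = -1/30
R(T) = T**(3/2)
U = -33391/30 (U = ((-65 - 1*279) - 1/30) - 769 = ((-65 - 279) - 1/30) - 769 = (-344 - 1/30) - 769 = -10321/30 - 769 = -33391/30 ≈ -1113.0)
R(8) - U = 8**(3/2) - 1*(-33391/30) = 16*sqrt(2) + 33391/30 = 33391/30 + 16*sqrt(2)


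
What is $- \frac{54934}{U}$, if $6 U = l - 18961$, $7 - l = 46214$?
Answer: $\frac{82401}{16292} \approx 5.0578$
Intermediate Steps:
$l = -46207$ ($l = 7 - 46214 = -46207$)
$U = - \frac{32584}{3}$ ($U = \frac{-46207 - 18961}{6} = \frac{1}{6} \left(-65168\right) = - \frac{32584}{3} \approx -10861.0$)
$- \frac{54934}{U} = - \frac{54934}{- \frac{32584}{3}} = \left(-54934\right) \left(- \frac{3}{32584}\right) = \frac{82401}{16292}$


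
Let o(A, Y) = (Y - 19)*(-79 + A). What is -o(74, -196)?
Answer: -1075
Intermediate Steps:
o(A, Y) = (-79 + A)*(-19 + Y) (o(A, Y) = (-19 + Y)*(-79 + A) = (-79 + A)*(-19 + Y))
-o(74, -196) = -(1501 - 79*(-196) - 19*74 + 74*(-196)) = -(1501 + 15484 - 1406 - 14504) = -1*1075 = -1075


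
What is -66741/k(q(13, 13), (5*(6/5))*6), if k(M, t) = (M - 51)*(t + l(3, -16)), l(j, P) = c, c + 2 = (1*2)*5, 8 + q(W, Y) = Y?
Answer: 66741/2024 ≈ 32.975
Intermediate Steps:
q(W, Y) = -8 + Y
c = 8 (c = -2 + (1*2)*5 = -2 + 2*5 = -2 + 10 = 8)
l(j, P) = 8
k(M, t) = (-51 + M)*(8 + t) (k(M, t) = (M - 51)*(t + 8) = (-51 + M)*(8 + t))
-66741/k(q(13, 13), (5*(6/5))*6) = -66741/(-408 - 51*5*(6/5)*6 + 8*(-8 + 13) + (-8 + 13)*((5*(6/5))*6)) = -66741/(-408 - 51*5*(6*(⅕))*6 + 8*5 + 5*((5*(6*(⅕)))*6)) = -66741/(-408 - 51*5*(6/5)*6 + 40 + 5*((5*(6/5))*6)) = -66741/(-408 - 306*6 + 40 + 5*(6*6)) = -66741/(-408 - 51*36 + 40 + 5*36) = -66741/(-408 - 1836 + 40 + 180) = -66741/(-2024) = -66741*(-1/2024) = 66741/2024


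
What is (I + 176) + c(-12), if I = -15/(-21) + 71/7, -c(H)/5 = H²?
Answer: -3732/7 ≈ -533.14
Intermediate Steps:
c(H) = -5*H²
I = 76/7 (I = -15*(-1/21) + 71*(⅐) = 5/7 + 71/7 = 76/7 ≈ 10.857)
(I + 176) + c(-12) = (76/7 + 176) - 5*(-12)² = 1308/7 - 5*144 = 1308/7 - 720 = -3732/7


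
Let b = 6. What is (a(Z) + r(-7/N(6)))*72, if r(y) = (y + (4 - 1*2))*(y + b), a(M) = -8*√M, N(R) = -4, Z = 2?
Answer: 4185/2 - 576*√2 ≈ 1277.9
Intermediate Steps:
r(y) = (2 + y)*(6 + y) (r(y) = (y + (4 - 1*2))*(y + 6) = (y + (4 - 2))*(6 + y) = (y + 2)*(6 + y) = (2 + y)*(6 + y))
(a(Z) + r(-7/N(6)))*72 = (-8*√2 + (12 + (-7/(-4))² + 8*(-7/(-4))))*72 = (-8*√2 + (12 + (-7*(-¼))² + 8*(-7*(-¼))))*72 = (-8*√2 + (12 + (7/4)² + 8*(7/4)))*72 = (-8*√2 + (12 + 49/16 + 14))*72 = (-8*√2 + 465/16)*72 = (465/16 - 8*√2)*72 = 4185/2 - 576*√2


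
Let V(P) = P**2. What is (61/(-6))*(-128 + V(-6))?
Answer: 2806/3 ≈ 935.33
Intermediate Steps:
(61/(-6))*(-128 + V(-6)) = (61/(-6))*(-128 + (-6)**2) = (61*(-1/6))*(-128 + 36) = -61/6*(-92) = 2806/3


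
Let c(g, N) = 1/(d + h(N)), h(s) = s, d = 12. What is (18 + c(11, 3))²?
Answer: 73441/225 ≈ 326.40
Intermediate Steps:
c(g, N) = 1/(12 + N)
(18 + c(11, 3))² = (18 + 1/(12 + 3))² = (18 + 1/15)² = (271/15)² = 73441/225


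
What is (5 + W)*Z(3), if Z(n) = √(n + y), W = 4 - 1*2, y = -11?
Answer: 14*I*√2 ≈ 19.799*I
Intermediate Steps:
W = 2 (W = 4 - 2 = 2)
Z(n) = √(-11 + n) (Z(n) = √(n - 11) = √(-11 + n))
(5 + W)*Z(3) = (5 + 2)*√(-11 + 3) = 7*√(-8) = 7*(2*I*√2) = 14*I*√2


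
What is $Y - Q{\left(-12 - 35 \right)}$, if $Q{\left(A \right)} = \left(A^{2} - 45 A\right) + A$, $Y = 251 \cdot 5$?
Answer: $-3022$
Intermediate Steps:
$Y = 1255$
$Q{\left(A \right)} = A^{2} - 44 A$
$Y - Q{\left(-12 - 35 \right)} = 1255 - \left(-12 - 35\right) \left(-44 - 47\right) = 1255 - - 47 \left(-44 - 47\right) = 1255 - \left(-47\right) \left(-91\right) = 1255 - 4277 = -3022$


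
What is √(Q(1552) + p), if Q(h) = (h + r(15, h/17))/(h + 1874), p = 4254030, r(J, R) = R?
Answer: √400839633617262/9707 ≈ 2062.5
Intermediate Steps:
Q(h) = 18*h/(17*(1874 + h)) (Q(h) = (h + h/17)/(h + 1874) = (h + h*(1/17))/(1874 + h) = (h + h/17)/(1874 + h) = (18*h/17)/(1874 + h) = 18*h/(17*(1874 + h)))
√(Q(1552) + p) = √((18/17)*1552/(1874 + 1552) + 4254030) = √((18/17)*1552/3426 + 4254030) = √((18/17)*1552*(1/3426) + 4254030) = √(4656/9707 + 4254030) = √(41293873866/9707) = √400839633617262/9707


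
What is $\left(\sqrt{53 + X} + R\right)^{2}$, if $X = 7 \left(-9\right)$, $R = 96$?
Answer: $\left(96 + i \sqrt{10}\right)^{2} \approx 9206.0 + 607.16 i$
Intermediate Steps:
$X = -63$
$\left(\sqrt{53 + X} + R\right)^{2} = \left(\sqrt{53 - 63} + 96\right)^{2} = \left(\sqrt{-10} + 96\right)^{2} = \left(i \sqrt{10} + 96\right)^{2} = \left(96 + i \sqrt{10}\right)^{2}$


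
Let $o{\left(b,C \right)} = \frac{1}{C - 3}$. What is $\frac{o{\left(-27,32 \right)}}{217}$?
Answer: $\frac{1}{6293} \approx 0.00015891$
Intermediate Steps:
$o{\left(b,C \right)} = \frac{1}{-3 + C}$
$\frac{o{\left(-27,32 \right)}}{217} = \frac{1}{\left(-3 + 32\right) 217} = \frac{1}{29} \cdot \frac{1}{217} = \frac{1}{6293}$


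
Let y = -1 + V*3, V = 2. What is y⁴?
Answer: 625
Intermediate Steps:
y = 5 (y = -1 + 2*3 = -1 + 6 = 5)
y⁴ = 5⁴ = 625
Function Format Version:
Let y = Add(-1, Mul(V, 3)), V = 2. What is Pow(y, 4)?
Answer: 625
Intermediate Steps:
y = 5 (y = Add(-1, Mul(2, 3)) = Add(-1, 6) = 5)
Pow(y, 4) = Pow(5, 4) = 625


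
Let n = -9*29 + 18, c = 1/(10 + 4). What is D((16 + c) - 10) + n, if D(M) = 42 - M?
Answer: -2899/14 ≈ -207.07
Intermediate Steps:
c = 1/14 ≈ 0.071429
n = -243 (n = -261 + 18 = -243)
D((16 + c) - 10) + n = (42 - ((16 + 1/14) - 10)) - 243 = (42 - (225/14 - 10)) - 243 = (42 - 1*85/14) - 243 = (42 - 85/14) - 243 = 503/14 - 243 = -2899/14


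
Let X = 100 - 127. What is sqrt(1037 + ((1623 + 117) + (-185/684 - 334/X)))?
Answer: sqrt(326224281)/342 ≈ 52.812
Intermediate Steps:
X = -27
sqrt(1037 + ((1623 + 117) + (-185/684 - 334/X))) = sqrt(1037 + ((1623 + 117) + (-185/684 - 334/(-27)))) = sqrt(1037 + (1740 + (-185*1/684 - 334*(-1/27)))) = sqrt(1037 + (1740 + (-185/684 + 334/27))) = sqrt(1037 + (1740 + 24829/2052)) = sqrt(1037 + 3595309/2052) = sqrt(5723233/2052) = sqrt(326224281)/342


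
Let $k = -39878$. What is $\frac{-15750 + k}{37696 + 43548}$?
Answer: $- \frac{13907}{20311} \approx -0.6847$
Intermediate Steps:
$\frac{-15750 + k}{37696 + 43548} = \frac{-15750 - 39878}{37696 + 43548} = - \frac{55628}{81244} = \left(-55628\right) \frac{1}{81244} = - \frac{13907}{20311}$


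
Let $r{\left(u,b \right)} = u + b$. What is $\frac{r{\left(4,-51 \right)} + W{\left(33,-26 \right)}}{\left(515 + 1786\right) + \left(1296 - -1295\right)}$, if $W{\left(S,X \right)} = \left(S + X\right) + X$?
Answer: $- \frac{33}{2446} \approx -0.013491$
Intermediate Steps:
$r{\left(u,b \right)} = b + u$
$W{\left(S,X \right)} = S + 2 X$
$\frac{r{\left(4,-51 \right)} + W{\left(33,-26 \right)}}{\left(515 + 1786\right) + \left(1296 - -1295\right)} = \frac{\left(-51 + 4\right) + \left(33 + 2 \left(-26\right)\right)}{\left(515 + 1786\right) + \left(1296 - -1295\right)} = \frac{-47 + \left(33 - 52\right)}{2301 + \left(1296 + 1295\right)} = \frac{-47 - 19}{2301 + 2591} = - \frac{66}{4892} = \left(-66\right) \frac{1}{4892} = - \frac{33}{2446}$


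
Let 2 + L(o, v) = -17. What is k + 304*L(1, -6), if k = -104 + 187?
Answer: -5693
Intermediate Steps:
L(o, v) = -19 (L(o, v) = -2 - 17 = -19)
k = 83
k + 304*L(1, -6) = 83 + 304*(-19) = 83 - 5776 = -5693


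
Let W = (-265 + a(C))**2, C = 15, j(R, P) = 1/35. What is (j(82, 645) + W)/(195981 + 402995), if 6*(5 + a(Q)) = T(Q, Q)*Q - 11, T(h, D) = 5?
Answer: 21184949/188677440 ≈ 0.11228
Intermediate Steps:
j(R, P) = 1/35
a(Q) = -41/6 + 5*Q/6 (a(Q) = -5 + (5*Q - 11)/6 = -5 + (-11 + 5*Q)/6 = -5 + (-11/6 + 5*Q/6) = -41/6 + 5*Q/6)
W = 605284/9 (W = (-265 + (-41/6 + (5/6)*15))**2 = (-265 + (-41/6 + 25/2))**2 = (-265 + 17/3)**2 = (-778/3)**2 = 605284/9 ≈ 67254.)
(j(82, 645) + W)/(195981 + 402995) = (1/35 + 605284/9)/(195981 + 402995) = (21184949/315)/598976 = (21184949/315)*(1/598976) = 21184949/188677440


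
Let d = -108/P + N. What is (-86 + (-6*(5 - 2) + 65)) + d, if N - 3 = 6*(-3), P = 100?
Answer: -1377/25 ≈ -55.080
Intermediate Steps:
N = -15 (N = 3 + 6*(-3) = 3 - 18 = -15)
d = -402/25 (d = -108/100 - 15 = -108*1/100 - 15 = -27/25 - 15 = -402/25 ≈ -16.080)
(-86 + (-6*(5 - 2) + 65)) + d = (-86 + (-6*(5 - 2) + 65)) - 402/25 = (-86 + (-6*3 + 65)) - 402/25 = (-86 + (-18 + 65)) - 402/25 = (-86 + 47) - 402/25 = -39 - 402/25 = -1377/25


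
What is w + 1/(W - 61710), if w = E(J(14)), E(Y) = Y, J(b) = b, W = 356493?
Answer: 4126963/294783 ≈ 14.000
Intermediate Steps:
w = 14
w + 1/(W - 61710) = 14 + 1/(356493 - 61710) = 14 + 1/294783 = 4126963/294783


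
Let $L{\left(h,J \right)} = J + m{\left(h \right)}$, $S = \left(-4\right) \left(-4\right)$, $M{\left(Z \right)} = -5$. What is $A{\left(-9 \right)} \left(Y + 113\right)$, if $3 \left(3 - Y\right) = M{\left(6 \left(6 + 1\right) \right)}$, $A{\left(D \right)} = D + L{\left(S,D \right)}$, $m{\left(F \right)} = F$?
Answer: $- \frac{706}{3} \approx -235.33$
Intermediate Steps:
$S = 16$
$L{\left(h,J \right)} = J + h$
$A{\left(D \right)} = 16 + 2 D$ ($A{\left(D \right)} = D + \left(D + 16\right) = D + \left(16 + D\right) = 16 + 2 D$)
$Y = \frac{14}{3}$ ($Y = 3 - - \frac{5}{3} = 3 + \frac{5}{3} = \frac{14}{3} \approx 4.6667$)
$A{\left(-9 \right)} \left(Y + 113\right) = \left(16 + 2 \left(-9\right)\right) \left(\frac{14}{3} + 113\right) = \left(16 - 18\right) \frac{353}{3} = \left(-2\right) \frac{353}{3} = - \frac{706}{3}$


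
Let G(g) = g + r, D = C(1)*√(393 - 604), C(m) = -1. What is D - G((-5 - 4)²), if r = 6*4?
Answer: -105 - I*√211 ≈ -105.0 - 14.526*I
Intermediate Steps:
D = -I*√211 (D = -√(393 - 604) = -√(-211) = -I*√211 ≈ -14.526*I)
r = 24
G(g) = 24 + g (G(g) = g + 24 = 24 + g)
D - G((-5 - 4)²) = -I*√211 - (24 + (-5 - 4)²) = -I*√211 - (24 + (-9)²) = -I*√211 - (24 + 81) = -I*√211 - 1*105 = -I*√211 - 105 = -105 - I*√211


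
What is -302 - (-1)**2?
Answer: -303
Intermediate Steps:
-302 - (-1)**2 = -302 - 1 = -303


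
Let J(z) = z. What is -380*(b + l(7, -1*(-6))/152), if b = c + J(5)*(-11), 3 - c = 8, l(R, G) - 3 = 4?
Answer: 45565/2 ≈ 22783.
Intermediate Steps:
l(R, G) = 7 (l(R, G) = 3 + 4 = 7)
c = -5 (c = 3 - 1*8 = 3 - 8 = -5)
b = -60 (b = -5 + 5*(-11) = -5 - 55 = -60)
-380*(b + l(7, -1*(-6))/152) = -380*(-60 + 7/152) = -380*(-9113/152) = 45565/2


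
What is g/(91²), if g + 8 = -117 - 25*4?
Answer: -225/8281 ≈ -0.027171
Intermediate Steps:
g = -225 (g = -8 + (-117 - 25*4) = -8 + (-117 - 100) = -8 - 217 = -225)
g/(91²) = -225/(91²) = -225/8281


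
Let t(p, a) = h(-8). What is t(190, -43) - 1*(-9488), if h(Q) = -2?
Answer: 9486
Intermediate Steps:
t(p, a) = -2
t(190, -43) - 1*(-9488) = -2 - 1*(-9488) = -2 + 9488 = 9486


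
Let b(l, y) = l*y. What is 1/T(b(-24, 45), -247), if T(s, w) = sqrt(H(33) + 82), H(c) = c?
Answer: sqrt(115)/115 ≈ 0.093251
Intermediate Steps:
T(s, w) = sqrt(115) (T(s, w) = sqrt(33 + 82) = sqrt(115))
1/T(b(-24, 45), -247) = 1/(sqrt(115)) = sqrt(115)/115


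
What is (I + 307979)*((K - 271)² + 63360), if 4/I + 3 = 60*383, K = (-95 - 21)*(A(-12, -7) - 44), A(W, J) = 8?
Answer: 108357073979836495/22977 ≈ 4.7159e+12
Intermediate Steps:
K = 4176 (K = (-95 - 21)*(8 - 44) = -116*(-36) = 4176)
I = 4/22977 (I = 4/(-3 + 60*383) = 4/(-3 + 22980) = 4/22977 ≈ 0.00017409)
(I + 307979)*((K - 271)² + 63360) = (4/22977 + 307979)*((4176 - 271)² + 63360) = 7076433487*(3905² + 63360)/22977 = 7076433487*(15249025 + 63360)/22977 = (7076433487/22977)*15312385 = 108357073979836495/22977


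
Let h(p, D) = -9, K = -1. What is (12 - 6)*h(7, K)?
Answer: -54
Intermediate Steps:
(12 - 6)*h(7, K) = (12 - 6)*(-9) = 6*(-9) = -54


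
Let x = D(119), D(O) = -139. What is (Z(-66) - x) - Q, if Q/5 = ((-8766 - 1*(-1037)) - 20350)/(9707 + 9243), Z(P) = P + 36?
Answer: 441189/3790 ≈ 116.41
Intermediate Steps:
Z(P) = 36 + P
x = -139
Q = -28079/3790 (Q = 5*(((-8766 - 1*(-1037)) - 20350)/(9707 + 9243)) = 5*(((-8766 + 1037) - 20350)/18950) = 5*((-7729 - 20350)*(1/18950)) = 5*(-28079*1/18950) = 5*(-28079/18950) = -28079/3790 ≈ -7.4087)
(Z(-66) - x) - Q = ((36 - 66) - 1*(-139)) - 1*(-28079/3790) = (-30 + 139) + 28079/3790 = 109 + 28079/3790 = 441189/3790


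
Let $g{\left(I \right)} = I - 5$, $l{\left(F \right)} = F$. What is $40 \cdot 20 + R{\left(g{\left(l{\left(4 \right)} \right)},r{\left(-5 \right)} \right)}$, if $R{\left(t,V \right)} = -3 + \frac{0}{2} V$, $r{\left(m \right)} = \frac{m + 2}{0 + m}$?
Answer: $797$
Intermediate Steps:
$g{\left(I \right)} = -5 + I$ ($g{\left(I \right)} = I - 5 = -5 + I$)
$r{\left(m \right)} = \frac{2 + m}{m}$
$R{\left(t,V \right)} = -3$ ($R{\left(t,V \right)} = -3 + 0 \cdot \frac{1}{2} V = -3 + 0 V = -3 + 0 = -3$)
$40 \cdot 20 + R{\left(g{\left(l{\left(4 \right)} \right)},r{\left(-5 \right)} \right)} = 40 \cdot 20 - 3 = 800 - 3 = 797$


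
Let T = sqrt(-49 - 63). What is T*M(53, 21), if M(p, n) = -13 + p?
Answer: 160*I*sqrt(7) ≈ 423.32*I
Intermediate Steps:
T = 4*I*sqrt(7) (T = sqrt(-112) = 4*I*sqrt(7) ≈ 10.583*I)
T*M(53, 21) = (4*I*sqrt(7))*(-13 + 53) = (4*I*sqrt(7))*40 = 160*I*sqrt(7)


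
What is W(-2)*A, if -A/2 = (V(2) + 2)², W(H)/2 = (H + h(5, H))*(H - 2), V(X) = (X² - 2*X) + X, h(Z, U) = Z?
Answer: 768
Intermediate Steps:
V(X) = X² - X
W(H) = 2*(-2 + H)*(5 + H) (W(H) = 2*((H + 5)*(H - 2)) = 2*((5 + H)*(-2 + H)) = 2*((-2 + H)*(5 + H)) = 2*(-2 + H)*(5 + H))
A = -32 (A = -2*(2*(-1 + 2) + 2)² = -2*(2*1 + 2)² = -2*(2 + 2)² = -2*4² = -2*16 = -32)
W(-2)*A = (-20 + 2*(-2)² + 6*(-2))*(-32) = (-20 + 2*4 - 12)*(-32) = (-20 + 8 - 12)*(-32) = -24*(-32) = 768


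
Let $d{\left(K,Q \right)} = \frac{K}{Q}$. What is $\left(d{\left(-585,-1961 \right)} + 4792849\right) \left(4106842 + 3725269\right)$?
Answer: $\frac{73612268440667614}{1961} \approx 3.7538 \cdot 10^{13}$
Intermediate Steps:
$\left(d{\left(-585,-1961 \right)} + 4792849\right) \left(4106842 + 3725269\right) = \left(- \frac{585}{-1961} + 4792849\right) \left(4106842 + 3725269\right) = \left(\left(-585\right) \left(- \frac{1}{1961}\right) + 4792849\right) 7832111 = \left(\frac{585}{1961} + 4792849\right) 7832111 = \frac{9398777474}{1961} \cdot 7832111 = \frac{73612268440667614}{1961}$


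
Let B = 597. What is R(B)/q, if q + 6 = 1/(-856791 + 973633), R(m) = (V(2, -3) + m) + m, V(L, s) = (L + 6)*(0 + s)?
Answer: -10515780/53927 ≈ -195.00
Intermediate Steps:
V(L, s) = s*(6 + L) (V(L, s) = (6 + L)*s = s*(6 + L))
R(m) = -24 + 2*m (R(m) = (-3*(6 + 2) + m) + m = (-3*8 + m) + m = (-24 + m) + m = -24 + 2*m)
q = -701051/116842 (q = -6 + 1/(-856791 + 973633) = -6 + 1/116842 = -701051/116842 ≈ -6.0000)
R(B)/q = (-24 + 2*597)/(-701051/116842) = (-24 + 1194)*(-116842/701051) = 1170*(-116842/701051) = -10515780/53927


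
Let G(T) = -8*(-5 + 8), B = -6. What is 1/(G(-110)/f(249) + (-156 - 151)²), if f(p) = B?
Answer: 1/94253 ≈ 1.0610e-5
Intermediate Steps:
f(p) = -6
G(T) = -24 (G(T) = -8*3 = -24)
1/(G(-110)/f(249) + (-156 - 151)²) = 1/(-24/(-6) + (-156 - 151)²) = 1/(-24*(-⅙) + (-307)²) = 1/(4 + 94249) = 1/94253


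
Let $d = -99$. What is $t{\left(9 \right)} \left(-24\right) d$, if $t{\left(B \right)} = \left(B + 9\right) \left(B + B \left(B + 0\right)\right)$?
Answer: $3849120$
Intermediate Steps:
$t{\left(B \right)} = \left(9 + B\right) \left(B + B^{2}\right)$ ($t{\left(B \right)} = \left(9 + B\right) \left(B + B B\right) = \left(9 + B\right) \left(B + B^{2}\right)$)
$t{\left(9 \right)} \left(-24\right) d = 9 \left(9 + 9^{2} + 10 \cdot 9\right) \left(-24\right) \left(-99\right) = 9 \left(9 + 81 + 90\right) \left(-24\right) \left(-99\right) = 9 \cdot 180 \left(-24\right) \left(-99\right) = 1620 \left(-24\right) \left(-99\right) = \left(-38880\right) \left(-99\right) = 3849120$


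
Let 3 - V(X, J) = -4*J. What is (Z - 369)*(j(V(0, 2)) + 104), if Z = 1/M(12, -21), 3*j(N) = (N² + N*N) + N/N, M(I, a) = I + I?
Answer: -1638175/24 ≈ -68257.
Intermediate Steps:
V(X, J) = 3 + 4*J (V(X, J) = 3 - (-4)*J = 3 + 4*J)
M(I, a) = 2*I
j(N) = ⅓ + 2*N²/3 (j(N) = ((N² + N*N) + N/N)/3 = ((N² + N²) + 1)/3 = (2*N² + 1)/3 = (1 + 2*N²)/3 = ⅓ + 2*N²/3)
Z = 1/24 (Z = 1/(2*12) = 1/24 ≈ 0.041667)
(Z - 369)*(j(V(0, 2)) + 104) = (1/24 - 369)*((⅓ + 2*(3 + 4*2)²/3) + 104) = -8855*((⅓ + 2*(3 + 8)²/3) + 104)/24 = -8855*((⅓ + (⅔)*11²) + 104)/24 = -8855*((⅓ + (⅔)*121) + 104)/24 = -8855*((⅓ + 242/3) + 104)/24 = -8855*(81 + 104)/24 = -8855/24*185 = -1638175/24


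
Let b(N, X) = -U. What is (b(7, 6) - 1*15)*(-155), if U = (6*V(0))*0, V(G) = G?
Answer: 2325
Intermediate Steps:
U = 0 (U = (6*0)*0 = 0*0 = 0)
b(N, X) = 0 (b(N, X) = -1*0 = 0)
(b(7, 6) - 1*15)*(-155) = (0 - 1*15)*(-155) = (0 - 15)*(-155) = -15*(-155) = 2325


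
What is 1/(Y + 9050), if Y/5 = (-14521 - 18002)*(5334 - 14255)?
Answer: 1/1450697465 ≈ 6.8932e-10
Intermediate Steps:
Y = 1450688415 (Y = 5*((-14521 - 18002)*(5334 - 14255)) = 5*(-32523*(-8921)) = 5*290137683 = 1450688415)
1/(Y + 9050) = 1/(1450688415 + 9050) = 1/1450697465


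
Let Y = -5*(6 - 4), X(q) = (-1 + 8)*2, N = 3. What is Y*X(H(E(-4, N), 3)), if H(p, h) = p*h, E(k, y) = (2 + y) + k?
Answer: -140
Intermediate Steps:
E(k, y) = 2 + k + y
H(p, h) = h*p
X(q) = 14 (X(q) = 7*2 = 14)
Y = -10 (Y = -5*2 = -10)
Y*X(H(E(-4, N), 3)) = -10*14 = -140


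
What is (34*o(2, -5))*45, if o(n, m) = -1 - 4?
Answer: -7650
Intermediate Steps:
o(n, m) = -5
(34*o(2, -5))*45 = (34*(-5))*45 = -170*45 = -7650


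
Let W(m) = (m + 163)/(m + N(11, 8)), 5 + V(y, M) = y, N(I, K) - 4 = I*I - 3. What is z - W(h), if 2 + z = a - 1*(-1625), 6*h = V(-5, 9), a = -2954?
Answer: -480975/361 ≈ -1332.3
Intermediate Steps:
N(I, K) = 1 + I² (N(I, K) = 4 + (I*I - 3) = 4 + (I² - 3) = 4 + (-3 + I²) = 1 + I²)
V(y, M) = -5 + y
h = -5/3 (h = (-5 - 5)/6 = (⅙)*(-10) = -5/3 ≈ -1.6667)
W(m) = (163 + m)/(122 + m) (W(m) = (m + 163)/(m + (1 + 11²)) = (163 + m)/(m + (1 + 121)) = (163 + m)/(m + 122) = (163 + m)/(122 + m))
z = -1331 (z = -2 + (-2954 - 1*(-1625)) = -2 + (-2954 + 1625) = -2 - 1329 = -1331)
z - W(h) = -1331 - (163 - 5/3)/(122 - 5/3) = -1331 - 484/(361/3*3) = -1331 - 3*484/(361*3) = -1331 - 1*484/361 = -1331 - 484/361 = -480975/361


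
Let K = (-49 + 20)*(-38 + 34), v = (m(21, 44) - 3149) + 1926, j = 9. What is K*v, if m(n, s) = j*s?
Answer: -95932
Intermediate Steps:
m(n, s) = 9*s
v = -827 (v = (9*44 - 3149) + 1926 = (396 - 3149) + 1926 = -2753 + 1926 = -827)
K = 116 (K = -29*(-4) = 116)
K*v = 116*(-827) = -95932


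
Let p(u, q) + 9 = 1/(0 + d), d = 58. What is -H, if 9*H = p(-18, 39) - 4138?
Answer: 26725/58 ≈ 460.78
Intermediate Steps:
p(u, q) = -521/58 (p(u, q) = -9 + 1/(0 + 58) = -9 + 1/58 = -521/58)
H = -26725/58 (H = (-521/58 - 4138)/9 = (⅑)*(-240525/58) = -26725/58 ≈ -460.78)
-H = -1*(-26725/58) = 26725/58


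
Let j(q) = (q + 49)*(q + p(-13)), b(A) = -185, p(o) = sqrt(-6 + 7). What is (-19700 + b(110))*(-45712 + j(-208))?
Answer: 254508115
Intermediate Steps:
p(o) = 1 (p(o) = sqrt(1) = 1)
j(q) = (1 + q)*(49 + q) (j(q) = (q + 49)*(q + 1) = (49 + q)*(1 + q) = (1 + q)*(49 + q))
(-19700 + b(110))*(-45712 + j(-208)) = (-19700 - 185)*(-45712 + (49 + (-208)**2 + 50*(-208))) = -19885*(-45712 + (49 + 43264 - 10400)) = -19885*(-45712 + 32913) = -19885*(-12799) = 254508115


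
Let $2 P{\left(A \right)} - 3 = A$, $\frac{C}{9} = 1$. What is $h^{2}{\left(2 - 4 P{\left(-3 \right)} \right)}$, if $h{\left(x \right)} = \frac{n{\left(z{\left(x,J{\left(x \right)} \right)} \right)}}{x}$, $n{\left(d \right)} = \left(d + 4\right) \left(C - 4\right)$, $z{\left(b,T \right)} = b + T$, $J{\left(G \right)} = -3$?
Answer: $\frac{225}{4} \approx 56.25$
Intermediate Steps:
$C = 9$ ($C = 9 \cdot 1 = 9$)
$P{\left(A \right)} = \frac{3}{2} + \frac{A}{2}$
$z{\left(b,T \right)} = T + b$
$n{\left(d \right)} = 20 + 5 d$ ($n{\left(d \right)} = \left(d + 4\right) \left(9 - 4\right) = \left(4 + d\right) 5 = 20 + 5 d$)
$h{\left(x \right)} = \frac{5 + 5 x}{x}$ ($h{\left(x \right)} = \frac{20 + 5 \left(-3 + x\right)}{x} = \frac{20 + \left(-15 + 5 x\right)}{x} = \frac{5 + 5 x}{x}$)
$h^{2}{\left(2 - 4 P{\left(-3 \right)} \right)} = \left(5 + \frac{5}{2 - 4 \left(\frac{3}{2} + \frac{1}{2} \left(-3\right)\right)}\right)^{2} = \left(5 + \frac{5}{2 - 4 \left(\frac{3}{2} - \frac{3}{2}\right)}\right)^{2} = \left(5 + \frac{5}{2 - 0}\right)^{2} = \left(5 + \frac{5}{2 + 0}\right)^{2} = \left(5 + \frac{5}{2}\right)^{2} = \left(\frac{15}{2}\right)^{2} = \frac{225}{4}$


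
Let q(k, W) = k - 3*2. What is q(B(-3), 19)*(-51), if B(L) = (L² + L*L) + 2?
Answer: -714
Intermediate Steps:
B(L) = 2 + 2*L² (B(L) = (L² + L²) + 2 = 2*L² + 2 = 2 + 2*L²)
q(k, W) = -6 + k (q(k, W) = k - 6 = -6 + k)
q(B(-3), 19)*(-51) = (-6 + (2 + 2*(-3)²))*(-51) = (-6 + (2 + 2*9))*(-51) = (-6 + (2 + 18))*(-51) = (-6 + 20)*(-51) = 14*(-51) = -714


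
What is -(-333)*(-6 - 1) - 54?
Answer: -2385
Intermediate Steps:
-(-333)*(-6 - 1) - 54 = -(-333)*(-7) - 54 = -111*21 - 54 = -2331 - 54 = -2385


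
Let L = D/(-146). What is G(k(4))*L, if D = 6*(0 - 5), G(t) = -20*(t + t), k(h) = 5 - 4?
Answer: -600/73 ≈ -8.2192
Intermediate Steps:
k(h) = 1
G(t) = -40*t
D = -30 (D = 6*(-5) = -30)
L = 15/73 (L = -30/(-146) = -30*(-1/146) = 15/73 ≈ 0.20548)
G(k(4))*L = -40*1*(15/73) = -40*15/73 = -600/73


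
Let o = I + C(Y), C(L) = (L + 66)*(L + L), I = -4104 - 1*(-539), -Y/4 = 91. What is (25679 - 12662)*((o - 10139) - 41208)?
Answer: 2109170544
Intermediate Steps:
Y = -364 (Y = -4*91 = -364)
I = -3565 (I = -4104 + 539 = -3565)
C(L) = 2*L*(66 + L) (C(L) = (66 + L)*(2*L) = 2*L*(66 + L))
o = 213379 (o = -3565 + 2*(-364)*(66 - 364) = -3565 + 2*(-364)*(-298) = -3565 + 216944 = 213379)
(25679 - 12662)*((o - 10139) - 41208) = (25679 - 12662)*((213379 - 10139) - 41208) = 13017*(203240 - 41208) = 13017*162032 = 2109170544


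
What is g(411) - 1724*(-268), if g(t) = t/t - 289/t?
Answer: 189895274/411 ≈ 4.6203e+5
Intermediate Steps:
g(t) = 1 - 289/t
g(411) - 1724*(-268) = (-289 + 411)/411 - 1724*(-268) = (1/411)*122 + 462032 = 122/411 + 462032 = 189895274/411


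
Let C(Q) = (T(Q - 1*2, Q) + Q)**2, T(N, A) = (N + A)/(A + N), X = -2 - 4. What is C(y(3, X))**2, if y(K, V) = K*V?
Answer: 83521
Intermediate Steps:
X = -6
T(N, A) = 1 (T(N, A) = (A + N)/(A + N) = 1)
C(Q) = (1 + Q)**2
C(y(3, X))**2 = ((1 + 3*(-6))**2)**2 = ((1 - 18)**2)**2 = ((-17)**2)**2 = 289**2 = 83521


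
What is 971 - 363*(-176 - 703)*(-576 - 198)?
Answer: -246964627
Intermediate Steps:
971 - 363*(-176 - 703)*(-576 - 198) = 971 - (-319077)*(-774) = 971 - 363*680346 = 971 - 246965598 = -246964627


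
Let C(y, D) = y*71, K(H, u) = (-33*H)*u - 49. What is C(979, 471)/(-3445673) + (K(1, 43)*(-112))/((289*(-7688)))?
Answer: -8192739687/86996665147 ≈ -0.094173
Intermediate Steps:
K(H, u) = -49 - 33*H*u (K(H, u) = -33*H*u - 49 = -49 - 33*H*u)
C(y, D) = 71*y
C(979, 471)/(-3445673) + (K(1, 43)*(-112))/((289*(-7688))) = (71*979)/(-3445673) + ((-49 - 33*1*43)*(-112))/((289*(-7688))) = 69509*(-1/3445673) + ((-49 - 1419)*(-112))/(-2221832) = -6319/313243 - 1468*(-112)*(-1/2221832) = -6319/313243 + 164416*(-1/2221832) = -6319/313243 - 20552/277729 = -8192739687/86996665147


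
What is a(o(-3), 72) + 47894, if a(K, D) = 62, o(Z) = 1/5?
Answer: 47956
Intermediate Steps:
o(Z) = 1/5
a(o(-3), 72) + 47894 = 62 + 47894 = 47956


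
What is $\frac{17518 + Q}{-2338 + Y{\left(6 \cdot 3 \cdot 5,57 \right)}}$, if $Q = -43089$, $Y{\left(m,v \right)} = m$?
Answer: $\frac{91}{8} \approx 11.375$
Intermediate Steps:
$\frac{17518 + Q}{-2338 + Y{\left(6 \cdot 3 \cdot 5,57 \right)}} = \frac{17518 - 43089}{-2338 + 6 \cdot 3 \cdot 5} = - \frac{25571}{-2338 + 18 \cdot 5} = - \frac{25571}{-2338 + 90} = - \frac{25571}{-2248} = \left(-25571\right) \left(- \frac{1}{2248}\right) = \frac{91}{8}$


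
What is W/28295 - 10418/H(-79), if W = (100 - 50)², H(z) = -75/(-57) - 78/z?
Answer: -88490419962/19563163 ≈ -4523.3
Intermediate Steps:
H(z) = 25/19 - 78/z (H(z) = -75*(-1/57) - 78/z = 25/19 - 78/z)
W = 2500 (W = 50² = 2500)
W/28295 - 10418/H(-79) = 2500/28295 - 10418/(25/19 - 78/(-79)) = 2500*(1/28295) - 10418/(25/19 - 78*(-1/79)) = 500/5659 - 10418/(25/19 + 78/79) = 500/5659 - 10418/3457/1501 = 500/5659 - 10418*1501/3457 = 500/5659 - 15637418/3457 = -88490419962/19563163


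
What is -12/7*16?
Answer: -192/7 ≈ -27.429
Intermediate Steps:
-12/7*16 = -192/7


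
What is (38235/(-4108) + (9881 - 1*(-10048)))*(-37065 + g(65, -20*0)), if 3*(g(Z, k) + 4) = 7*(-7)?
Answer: -758674105986/1027 ≈ -7.3873e+8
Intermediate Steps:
g(Z, k) = -61/3 (g(Z, k) = -4 + (7*(-7))/3 = -4 + (1/3)*(-49) = -4 - 49/3 = -61/3)
(38235/(-4108) + (9881 - 1*(-10048)))*(-37065 + g(65, -20*0)) = (38235/(-4108) + (9881 - 1*(-10048)))*(-37065 - 61/3) = (38235*(-1/4108) + (9881 + 10048))*(-111256/3) = (-38235/4108 + 19929)*(-111256/3) = (81830097/4108)*(-111256/3) = -758674105986/1027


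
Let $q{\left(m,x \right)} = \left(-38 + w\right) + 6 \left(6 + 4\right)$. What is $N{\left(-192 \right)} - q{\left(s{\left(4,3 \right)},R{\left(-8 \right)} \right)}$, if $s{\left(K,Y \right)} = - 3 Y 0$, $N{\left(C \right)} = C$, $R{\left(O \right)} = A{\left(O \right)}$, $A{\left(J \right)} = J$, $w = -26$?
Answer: $-188$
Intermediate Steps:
$R{\left(O \right)} = O$
$s{\left(K,Y \right)} = 0$
$q{\left(m,x \right)} = -4$ ($q{\left(m,x \right)} = \left(-38 - 26\right) + 6 \left(6 + 4\right) = -64 + 6 \cdot 10 = -64 + 60 = -4$)
$N{\left(-192 \right)} - q{\left(s{\left(4,3 \right)},R{\left(-8 \right)} \right)} = -192 - -4 = -192 + 4 = -188$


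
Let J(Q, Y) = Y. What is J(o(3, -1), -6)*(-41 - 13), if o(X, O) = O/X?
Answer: 324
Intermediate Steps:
J(o(3, -1), -6)*(-41 - 13) = -6*(-41 - 13) = -6*(-54) = 324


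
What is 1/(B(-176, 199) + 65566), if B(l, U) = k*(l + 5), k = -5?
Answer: 1/66421 ≈ 1.5055e-5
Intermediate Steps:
B(l, U) = -25 - 5*l (B(l, U) = -5*(l + 5) = -5*(5 + l) = -25 - 5*l)
1/(B(-176, 199) + 65566) = 1/((-25 - 5*(-176)) + 65566) = 1/((-25 + 880) + 65566) = 1/(855 + 65566) = 1/66421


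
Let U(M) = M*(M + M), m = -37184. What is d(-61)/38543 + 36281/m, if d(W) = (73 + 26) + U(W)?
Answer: -159710577/204740416 ≈ -0.78006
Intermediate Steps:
U(M) = 2*M² (U(M) = M*(2*M) = 2*M²)
d(W) = 99 + 2*W² (d(W) = (73 + 26) + 2*W² = 99 + 2*W²)
d(-61)/38543 + 36281/m = (99 + 2*(-61)²)/38543 + 36281/(-37184) = (99 + 2*3721)*(1/38543) + 36281*(-1/37184) = (99 + 7442)*(1/38543) - 5183/5312 = 7541*(1/38543) - 5183/5312 = 7541/38543 - 5183/5312 = -159710577/204740416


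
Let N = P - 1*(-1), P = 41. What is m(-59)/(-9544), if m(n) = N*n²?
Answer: -73101/4772 ≈ -15.319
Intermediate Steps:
N = 42 (N = 41 - 1*(-1) = 41 + 1 = 42)
m(n) = 42*n²
m(-59)/(-9544) = (42*(-59)²)/(-9544) = (42*3481)*(-1/9544) = 146202*(-1/9544) = -73101/4772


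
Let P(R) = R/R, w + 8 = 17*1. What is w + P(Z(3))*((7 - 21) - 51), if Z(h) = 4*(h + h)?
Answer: -56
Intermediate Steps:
w = 9 (w = -8 + 17*1 = -8 + 17 = 9)
Z(h) = 8*h (Z(h) = 4*(2*h) = 8*h)
P(R) = 1
w + P(Z(3))*((7 - 21) - 51) = 9 + 1*((7 - 21) - 51) = 9 + 1*(-14 - 51) = 9 + 1*(-65) = 9 - 65 = -56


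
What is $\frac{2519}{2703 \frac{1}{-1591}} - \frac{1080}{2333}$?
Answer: $- \frac{9352950997}{6306099} \approx -1483.2$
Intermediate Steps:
$\frac{2519}{2703 \frac{1}{-1591}} - \frac{1080}{2333} = \frac{2519}{2703 \left(- \frac{1}{1591}\right)} - \frac{1080}{2333} = \frac{2519}{- \frac{2703}{1591}} - \frac{1080}{2333} = 2519 \left(- \frac{1591}{2703}\right) - \frac{1080}{2333} = - \frac{4007729}{2703} - \frac{1080}{2333} = - \frac{9352950997}{6306099}$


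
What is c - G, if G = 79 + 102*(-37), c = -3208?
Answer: 487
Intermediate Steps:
G = -3695 (G = 79 - 3774 = -3695)
c - G = -3208 - 1*(-3695) = -3208 + 3695 = 487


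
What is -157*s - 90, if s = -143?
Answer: 22361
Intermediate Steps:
-157*s - 90 = -157*(-143) - 90 = 22451 - 90 = 22361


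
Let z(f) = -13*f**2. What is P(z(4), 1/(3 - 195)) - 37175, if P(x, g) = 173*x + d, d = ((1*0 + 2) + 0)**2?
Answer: -73155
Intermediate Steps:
d = 4 (d = ((0 + 2) + 0)**2 = (2 + 0)**2 = 2**2 = 4)
P(x, g) = 4 + 173*x (P(x, g) = 173*x + 4 = 4 + 173*x)
P(z(4), 1/(3 - 195)) - 37175 = (4 + 173*(-13*4**2)) - 37175 = (4 + 173*(-13*16)) - 37175 = (4 + 173*(-208)) - 37175 = (4 - 35984) - 37175 = -35980 - 37175 = -73155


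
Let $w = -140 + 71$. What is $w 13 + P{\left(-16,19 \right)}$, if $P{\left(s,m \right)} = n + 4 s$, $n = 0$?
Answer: $-961$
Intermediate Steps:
$P{\left(s,m \right)} = 4 s$ ($P{\left(s,m \right)} = 0 + 4 s = 4 s$)
$w = -69$
$w 13 + P{\left(-16,19 \right)} = \left(-69\right) 13 + 4 \left(-16\right) = -897 - 64 = -961$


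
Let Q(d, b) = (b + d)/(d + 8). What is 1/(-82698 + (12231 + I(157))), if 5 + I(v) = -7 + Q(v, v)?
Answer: -165/11628721 ≈ -1.4189e-5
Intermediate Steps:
Q(d, b) = (b + d)/(8 + d)
I(v) = -12 + 2*v/(8 + v) (I(v) = -5 + (-7 + (v + v)/(8 + v)) = -5 + (-7 + (2*v)/(8 + v)) = -5 + (-7 + 2*v/(8 + v)) = -12 + 2*v/(8 + v))
1/(-82698 + (12231 + I(157))) = 1/(-82698 + (12231 + 2*(-48 - 5*157)/(8 + 157))) = 1/(-82698 + (12231 + 2*(-48 - 785)/165)) = 1/(-82698 + (12231 + 2*(1/165)*(-833))) = 1/(-82698 + (12231 - 1666/165)) = 1/(-82698 + 2016449/165) = 1/(-11628721/165) = -165/11628721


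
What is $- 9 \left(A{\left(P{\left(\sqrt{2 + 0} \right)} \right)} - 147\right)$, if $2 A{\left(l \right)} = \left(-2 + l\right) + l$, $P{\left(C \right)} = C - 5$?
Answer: $1377 - 9 \sqrt{2} \approx 1364.3$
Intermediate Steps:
$P{\left(C \right)} = -5 + C$ ($P{\left(C \right)} = C - 5 = -5 + C$)
$A{\left(l \right)} = -1 + l$ ($A{\left(l \right)} = \frac{\left(-2 + l\right) + l}{2} = \frac{-2 + 2 l}{2} = -1 + l$)
$- 9 \left(A{\left(P{\left(\sqrt{2 + 0} \right)} \right)} - 147\right) = - 9 \left(\left(-1 - \left(5 - \sqrt{2 + 0}\right)\right) - 147\right) = - 9 \left(\left(-1 - \left(5 - \sqrt{2}\right)\right) - 147\right) = - 9 \left(\left(-6 + \sqrt{2}\right) - 147\right) = - 9 \left(-153 + \sqrt{2}\right) = 1377 - 9 \sqrt{2}$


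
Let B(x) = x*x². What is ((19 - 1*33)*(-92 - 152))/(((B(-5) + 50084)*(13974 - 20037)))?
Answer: -8/709371 ≈ -1.1278e-5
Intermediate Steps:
B(x) = x³
((19 - 1*33)*(-92 - 152))/(((B(-5) + 50084)*(13974 - 20037))) = ((19 - 1*33)*(-92 - 152))/((((-5)³ + 50084)*(13974 - 20037))) = ((19 - 33)*(-244))/(((-125 + 50084)*(-6063))) = (-14*(-244))/((49959*(-6063))) = 3416/(-302901417) = 3416*(-1/302901417) = -8/709371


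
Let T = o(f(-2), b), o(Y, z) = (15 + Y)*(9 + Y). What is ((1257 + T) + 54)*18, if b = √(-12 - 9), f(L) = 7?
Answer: 29934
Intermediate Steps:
b = I*√21 (b = √(-21) = I*√21 ≈ 4.5826*I)
o(Y, z) = (9 + Y)*(15 + Y)
T = 352 (T = 135 + 7² + 24*7 = 135 + 49 + 168 = 352)
((1257 + T) + 54)*18 = ((1257 + 352) + 54)*18 = (1609 + 54)*18 = 1663*18 = 29934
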